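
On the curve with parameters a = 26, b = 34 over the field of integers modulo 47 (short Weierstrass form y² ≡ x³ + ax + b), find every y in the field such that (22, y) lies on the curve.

16, 31

x³ + 26x + 34 = 11254 ≡ 21 (mod 47).
Square roots of 21 mod 47: 16 and 31 (since 16² = 256 ≡ 21).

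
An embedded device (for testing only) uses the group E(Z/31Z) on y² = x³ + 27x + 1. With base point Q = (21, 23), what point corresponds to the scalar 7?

(6, 10)

Repeated addition: build up to 7Q.
2Q: tangent at (21, 23): λ = (3·21² + 27)/(2·23) ≡ 17/15. 15⁻¹ ≡ 29 (mod 31) since 15·29 = 435 ≡ 1, so λ ≡ 17·29 ≡ 28.
  x = λ² - 21 - 21 = 784 - 42 ≡ 29; y = λ·(21 - 29) - 23 ≡ 1. → (29, 1)
3Q: (29, 1) + (21, 23). λ = (23 - 1)/(21 - 29) ≡ 22/23 mod 31. 23⁻¹ ≡ 27 (mod 31), so λ ≡ 5.
  x = λ² - 29 - 21 = 25 - 50 ≡ 6; y = λ·(29 - 6) - 1 ≡ 21. → (6, 21)
4Q: (6, 21) + (21, 23). λ = (23 - 21)/(21 - 6) ≡ 2/15 mod 31. 15⁻¹ ≡ 29 (mod 31) since 15·29 = 435 ≡ 1, so λ ≡ 27.
  x = λ² - 6 - 21 = 729 - 27 ≡ 20; y = λ·(6 - 20) - 21 ≡ 4. → (20, 4)
5Q: (20, 4) + (21, 23). λ = (23 - 4)/(21 - 20) ≡ 19/1 mod 31. 1⁻¹ ≡ 1 (mod 31), so λ ≡ 19.
  x = λ² - 20 - 21 = 361 - 41 ≡ 10; y = λ·(20 - 10) - 4 ≡ 0. → (10, 0)
6Q: (10, 0) + (21, 23). λ = (23 - 0)/(21 - 10) ≡ 23/11 mod 31. 11⁻¹ ≡ 17 (mod 31) since 11·17 = 187 ≡ 1, so λ ≡ 19.
  x = λ² - 10 - 21 = 361 - 31 ≡ 20; y = λ·(10 - 20) - 0 ≡ 27. → (20, 27)
7Q: (20, 27) + (21, 23). λ = (23 - 27)/(21 - 20) ≡ 27/1 mod 31. 1⁻¹ ≡ 1 (mod 31), so λ ≡ 27.
  x = λ² - 20 - 21 = 729 - 41 ≡ 6; y = λ·(20 - 6) - 27 ≡ 10. → (6, 10)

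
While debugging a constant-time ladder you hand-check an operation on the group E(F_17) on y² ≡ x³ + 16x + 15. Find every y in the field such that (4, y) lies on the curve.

x³ + 16x + 15 = 143 ≡ 7 (mod 17).
7 is a non-residue mod 17; no y exists.

none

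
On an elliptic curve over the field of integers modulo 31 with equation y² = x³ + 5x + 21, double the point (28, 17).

tangent at (28, 17): λ = (3·28² + 5)/(2·17) ≡ 1/3. 3⁻¹ ≡ 21 (mod 31), so λ ≡ 1·21 ≡ 21.
  x = λ² - 28 - 28 = 441 - 56 ≡ 13; y = λ·(28 - 13) - 17 ≡ 19. → (13, 19)

(13, 19)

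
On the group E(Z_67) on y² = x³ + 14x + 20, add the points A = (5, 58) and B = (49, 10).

(38, 45)

(5, 58) + (49, 10). λ = (10 - 58)/(49 - 5) ≡ 19/44 mod 67. 44⁻¹ ≡ 32 (mod 67) since 44·32 = 1408 ≡ 1, so λ ≡ 5.
  x = λ² - 5 - 49 = 25 - 54 ≡ 38; y = λ·(5 - 38) - 58 ≡ 45. → (38, 45)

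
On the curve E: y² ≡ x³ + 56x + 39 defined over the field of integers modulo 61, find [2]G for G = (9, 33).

(42, 31)

tangent at (9, 33): λ = (3·9² + 56)/(2·33) ≡ 55/5. 5⁻¹ ≡ 49 (mod 61), so λ ≡ 55·49 ≡ 11.
  x = λ² - 9 - 9 = 121 - 18 ≡ 42; y = λ·(9 - 42) - 33 ≡ 31. → (42, 31)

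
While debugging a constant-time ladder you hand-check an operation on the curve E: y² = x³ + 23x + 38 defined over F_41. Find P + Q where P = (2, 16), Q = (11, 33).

(2, 16) + (11, 33). λ = (33 - 16)/(11 - 2) ≡ 17/9 mod 41. 9⁻¹ ≡ 32 (mod 41), so λ ≡ 11.
  x = λ² - 2 - 11 = 121 - 13 ≡ 26; y = λ·(2 - 26) - 16 ≡ 7. → (26, 7)

(26, 7)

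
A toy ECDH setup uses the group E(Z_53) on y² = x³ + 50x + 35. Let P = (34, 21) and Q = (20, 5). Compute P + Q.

(34, 21) + (20, 5). λ = (5 - 21)/(20 - 34) ≡ 37/39 mod 53. 39⁻¹ ≡ 34 (mod 53) since 39·34 = 1326 ≡ 1, so λ ≡ 39.
  x = λ² - 34 - 20 = 1521 - 54 ≡ 36; y = λ·(34 - 36) - 21 ≡ 7. → (36, 7)

(36, 7)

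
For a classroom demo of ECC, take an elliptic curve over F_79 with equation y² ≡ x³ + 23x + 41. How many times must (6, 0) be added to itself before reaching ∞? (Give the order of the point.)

2

2P: (6, 0) + (6, 0): same x and y₁ ≡ -y₂, so the sum is ∞.
2P = ∞, so the order is 2.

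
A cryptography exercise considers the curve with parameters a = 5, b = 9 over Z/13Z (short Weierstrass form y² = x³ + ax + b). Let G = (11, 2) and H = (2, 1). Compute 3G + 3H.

(11, 11)

First 3G:
Repeated addition: build up to 3G.
2G: tangent at (11, 2): λ = (3·11² + 5)/(2·2) ≡ 4/4. 4⁻¹ ≡ 10 (mod 13) since 4·10 = 40 ≡ 1, so λ ≡ 4·10 ≡ 1.
  x = λ² - 11 - 11 = 1 - 22 ≡ 5; y = λ·(11 - 5) - 2 ≡ 4. → (5, 4)
3G: (5, 4) + (11, 2). λ = (2 - 4)/(11 - 5) ≡ 11/6 mod 13. 6⁻¹ ≡ 11 (mod 13), so λ ≡ 4.
  x = λ² - 5 - 11 = 16 - 16 ≡ 0; y = λ·(5 - 0) - 4 ≡ 3. → (0, 3)
3G = (0, 3).
Next 3H:
Repeated addition: build up to 3H.
2H: tangent at (2, 1): λ = (3·2² + 5)/(2·1) ≡ 4/2. 2⁻¹ ≡ 7 (mod 13), so λ ≡ 4·7 ≡ 2.
  x = λ² - 2 - 2 = 4 - 4 ≡ 0; y = λ·(2 - 0) - 1 ≡ 3. → (0, 3)
3H: (0, 3) + (2, 1). λ = (1 - 3)/(2 - 0) ≡ 11/2 mod 13. 2⁻¹ ≡ 7 (mod 13), so λ ≡ 12.
  x = λ² - 0 - 2 = 144 - 2 ≡ 12; y = λ·(0 - 12) - 3 ≡ 9. → (12, 9)
3H = (12, 9).
Finally 3G + 3H:
(0, 3) + (12, 9). λ = (9 - 3)/(12 - 0) ≡ 6/12 mod 13. 12⁻¹ ≡ 12 (mod 13) since 12·12 = 144 ≡ 1, so λ ≡ 7.
  x = λ² - 0 - 12 = 49 - 12 ≡ 11; y = λ·(0 - 11) - 3 ≡ 11. → (11, 11)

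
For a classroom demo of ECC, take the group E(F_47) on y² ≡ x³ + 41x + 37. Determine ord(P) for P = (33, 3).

2P: tangent at (33, 3): λ = (3·33² + 41)/(2·3) ≡ 18/6. 6⁻¹ ≡ 8 (mod 47), so λ ≡ 18·8 ≡ 3.
  x = λ² - 33 - 33 = 9 - 66 ≡ 37; y = λ·(33 - 37) - 3 ≡ 32. → (37, 32)
3P: (37, 32) + (33, 3). λ = (3 - 32)/(33 - 37) ≡ 18/43 mod 47. 43⁻¹ ≡ 35 (mod 47) since 43·35 = 1505 ≡ 1, so λ ≡ 19.
  x = λ² - 37 - 33 = 361 - 70 ≡ 9; y = λ·(37 - 9) - 32 ≡ 30. → (9, 30)
4P: (9, 30) + (33, 3). λ = (3 - 30)/(33 - 9) ≡ 20/24 mod 47. 24⁻¹ ≡ 2 (mod 47) since 24·2 = 48 ≡ 1, so λ ≡ 40.
  x = λ² - 9 - 33 = 1600 - 42 ≡ 7; y = λ·(9 - 7) - 30 ≡ 3. → (7, 3)
5P: (7, 3) + (33, 3). λ = (3 - 3)/(33 - 7) ≡ 0/26 mod 47. 26⁻¹ ≡ 38 (mod 47), so λ ≡ 0.
  x = λ² - 7 - 33 = 0 - 40 ≡ 7; y = λ·(7 - 7) - 3 ≡ 44. → (7, 44)
6P: (7, 44) + (33, 3). λ = (3 - 44)/(33 - 7) ≡ 6/26 mod 47. 26⁻¹ ≡ 38 (mod 47), so λ ≡ 40.
  x = λ² - 7 - 33 = 1600 - 40 ≡ 9; y = λ·(7 - 9) - 44 ≡ 17. → (9, 17)
7P: (9, 17) + (33, 3). λ = (3 - 17)/(33 - 9) ≡ 33/24 mod 47. 24⁻¹ ≡ 2 (mod 47), so λ ≡ 19.
  x = λ² - 9 - 33 = 361 - 42 ≡ 37; y = λ·(9 - 37) - 17 ≡ 15. → (37, 15)
8P: (37, 15) + (33, 3). λ = (3 - 15)/(33 - 37) ≡ 35/43 mod 47. 43⁻¹ ≡ 35 (mod 47), so λ ≡ 3.
  x = λ² - 37 - 33 = 9 - 70 ≡ 33; y = λ·(37 - 33) - 15 ≡ 44. → (33, 44)
9P: (33, 44) + (33, 3): same x and y₁ ≡ -y₂, so the sum is the point at infinity.
9P = the point at infinity, so the order is 9.

9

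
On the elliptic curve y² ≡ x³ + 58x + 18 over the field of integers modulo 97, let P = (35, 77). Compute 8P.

(70, 77)

Double-and-add on 8 = (1000)₂. Start with P = (35, 77) for the leading 1-bit.
double: tangent at (35, 77): λ = (3·35² + 58)/(2·77) ≡ 47/57. 57⁻¹ ≡ 80 (mod 97) since 57·80 = 4560 ≡ 1, so λ ≡ 47·80 ≡ 74.
  x = λ² - 35 - 35 = 5476 - 70 ≡ 71; y = λ·(35 - 71) - 77 ≡ 72. → (71, 72)
double: tangent at (71, 72): λ = (3·71² + 58)/(2·72) ≡ 49/47. 47⁻¹ ≡ 64 (mod 97), so λ ≡ 49·64 ≡ 32.
  x = λ² - 71 - 71 = 1024 - 142 ≡ 9; y = λ·(71 - 9) - 72 ≡ 69. → (9, 69)
double: tangent at (9, 69): λ = (3·9² + 58)/(2·69) ≡ 10/41. 41⁻¹ ≡ 71 (mod 97), so λ ≡ 10·71 ≡ 31.
  x = λ² - 9 - 9 = 961 - 18 ≡ 70; y = λ·(9 - 70) - 69 ≡ 77. → (70, 77)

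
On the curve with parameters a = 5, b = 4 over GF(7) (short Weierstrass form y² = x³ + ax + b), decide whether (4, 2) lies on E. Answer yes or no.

yes

y² = 2² ≡ 4; x³ + 5x + 4 = 88 ≡ 4 (mod 7). 4 = 4.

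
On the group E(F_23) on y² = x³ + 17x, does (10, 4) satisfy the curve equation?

no

y² = 4² ≡ 16; x³ + 17x + 0 = 1170 ≡ 20 (mod 23). 16 ≠ 20.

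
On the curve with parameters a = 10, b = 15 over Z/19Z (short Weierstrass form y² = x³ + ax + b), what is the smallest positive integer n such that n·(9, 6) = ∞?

12

2P: tangent at (9, 6): λ = (3·9² + 10)/(2·6) ≡ 6/12. 12⁻¹ ≡ 8 (mod 19) since 12·8 = 96 ≡ 1, so λ ≡ 6·8 ≡ 10.
  x = λ² - 9 - 9 = 100 - 18 ≡ 6; y = λ·(9 - 6) - 6 ≡ 5. → (6, 5)
3P: (6, 5) + (9, 6). λ = (6 - 5)/(9 - 6) ≡ 1/3 mod 19. 3⁻¹ ≡ 13 (mod 19), so λ ≡ 13.
  x = λ² - 6 - 9 = 169 - 15 ≡ 2; y = λ·(6 - 2) - 5 ≡ 9. → (2, 9)
4P: (2, 9) + (9, 6). λ = (6 - 9)/(9 - 2) ≡ 16/7 mod 19. 7⁻¹ ≡ 11 (mod 19), so λ ≡ 5.
  x = λ² - 2 - 9 = 25 - 11 ≡ 14; y = λ·(2 - 14) - 9 ≡ 7. → (14, 7)
5P: (14, 7) + (9, 6). λ = (6 - 7)/(9 - 14) ≡ 18/14 mod 19. 14⁻¹ ≡ 15 (mod 19), so λ ≡ 4.
  x = λ² - 14 - 9 = 16 - 23 ≡ 12; y = λ·(14 - 12) - 7 ≡ 1. → (12, 1)
6P: (12, 1) + (9, 6). λ = (6 - 1)/(9 - 12) ≡ 5/16 mod 19. 16⁻¹ ≡ 6 (mod 19) since 16·6 = 96 ≡ 1, so λ ≡ 11.
  x = λ² - 12 - 9 = 121 - 21 ≡ 5; y = λ·(12 - 5) - 1 ≡ 0. → (5, 0)
7P: (5, 0) + (9, 6). λ = (6 - 0)/(9 - 5) ≡ 6/4 mod 19. 4⁻¹ ≡ 5 (mod 19), so λ ≡ 11.
  x = λ² - 5 - 9 = 121 - 14 ≡ 12; y = λ·(5 - 12) - 0 ≡ 18. → (12, 18)
8P: (12, 18) + (9, 6). λ = (6 - 18)/(9 - 12) ≡ 7/16 mod 19. 16⁻¹ ≡ 6 (mod 19), so λ ≡ 4.
  x = λ² - 12 - 9 = 16 - 21 ≡ 14; y = λ·(12 - 14) - 18 ≡ 12. → (14, 12)
9P: (14, 12) + (9, 6). λ = (6 - 12)/(9 - 14) ≡ 13/14 mod 19. 14⁻¹ ≡ 15 (mod 19), so λ ≡ 5.
  x = λ² - 14 - 9 = 25 - 23 ≡ 2; y = λ·(14 - 2) - 12 ≡ 10. → (2, 10)
10P: (2, 10) + (9, 6). λ = (6 - 10)/(9 - 2) ≡ 15/7 mod 19. 7⁻¹ ≡ 11 (mod 19), so λ ≡ 13.
  x = λ² - 2 - 9 = 169 - 11 ≡ 6; y = λ·(2 - 6) - 10 ≡ 14. → (6, 14)
11P: (6, 14) + (9, 6). λ = (6 - 14)/(9 - 6) ≡ 11/3 mod 19. 3⁻¹ ≡ 13 (mod 19), so λ ≡ 10.
  x = λ² - 6 - 9 = 100 - 15 ≡ 9; y = λ·(6 - 9) - 14 ≡ 13. → (9, 13)
12P: (9, 13) + (9, 6): same x and y₁ ≡ -y₂, so the sum is ∞.
12P = ∞, so the order is 12.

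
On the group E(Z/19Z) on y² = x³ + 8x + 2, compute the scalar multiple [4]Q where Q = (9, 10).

Repeated addition: build up to 4Q.
2Q: tangent at (9, 10): λ = (3·9² + 8)/(2·10) ≡ 4/1. 1⁻¹ ≡ 1 (mod 19), so λ ≡ 4·1 ≡ 4.
  x = λ² - 9 - 9 = 16 - 18 ≡ 17; y = λ·(9 - 17) - 10 ≡ 15. → (17, 15)
3Q: (17, 15) + (9, 10). λ = (10 - 15)/(9 - 17) ≡ 14/11 mod 19. 11⁻¹ ≡ 7 (mod 19) since 11·7 = 77 ≡ 1, so λ ≡ 3.
  x = λ² - 17 - 9 = 9 - 26 ≡ 2; y = λ·(17 - 2) - 15 ≡ 11. → (2, 11)
4Q: (2, 11) + (9, 10). λ = (10 - 11)/(9 - 2) ≡ 18/7 mod 19. 7⁻¹ ≡ 11 (mod 19) since 7·11 = 77 ≡ 1, so λ ≡ 8.
  x = λ² - 2 - 9 = 64 - 11 ≡ 15; y = λ·(2 - 15) - 11 ≡ 18. → (15, 18)

(15, 18)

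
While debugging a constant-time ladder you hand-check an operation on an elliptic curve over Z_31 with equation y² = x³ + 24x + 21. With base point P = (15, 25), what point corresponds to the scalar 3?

(6, 3)

Repeated addition: build up to 3P.
2P: tangent at (15, 25): λ = (3·15² + 24)/(2·25) ≡ 17/19. 19⁻¹ ≡ 18 (mod 31), so λ ≡ 17·18 ≡ 27.
  x = λ² - 15 - 15 = 729 - 30 ≡ 17; y = λ·(15 - 17) - 25 ≡ 14. → (17, 14)
3P: (17, 14) + (15, 25). λ = (25 - 14)/(15 - 17) ≡ 11/29 mod 31. 29⁻¹ ≡ 15 (mod 31) since 29·15 = 435 ≡ 1, so λ ≡ 10.
  x = λ² - 17 - 15 = 100 - 32 ≡ 6; y = λ·(17 - 6) - 14 ≡ 3. → (6, 3)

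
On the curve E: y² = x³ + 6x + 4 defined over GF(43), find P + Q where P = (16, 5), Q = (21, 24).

(17, 17)

(16, 5) + (21, 24). λ = (24 - 5)/(21 - 16) ≡ 19/5 mod 43. 5⁻¹ ≡ 26 (mod 43), so λ ≡ 21.
  x = λ² - 16 - 21 = 441 - 37 ≡ 17; y = λ·(16 - 17) - 5 ≡ 17. → (17, 17)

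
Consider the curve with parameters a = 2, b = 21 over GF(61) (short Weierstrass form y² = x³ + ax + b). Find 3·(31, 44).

Write G = (31, 44).
Repeated addition: build up to 3G.
2G: tangent at (31, 44): λ = (3·31² + 2)/(2·44) ≡ 18/27. 27⁻¹ ≡ 52 (mod 61), so λ ≡ 18·52 ≡ 21.
  x = λ² - 31 - 31 = 441 - 62 ≡ 13; y = λ·(31 - 13) - 44 ≡ 29. → (13, 29)
3G: (13, 29) + (31, 44). λ = (44 - 29)/(31 - 13) ≡ 15/18 mod 61. 18⁻¹ ≡ 17 (mod 61), so λ ≡ 11.
  x = λ² - 13 - 31 = 121 - 44 ≡ 16; y = λ·(13 - 16) - 29 ≡ 60. → (16, 60)

(16, 60)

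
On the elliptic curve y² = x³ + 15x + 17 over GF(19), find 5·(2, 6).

(9, 8)

Write P = (2, 6).
Double-and-add on 5 = (101)₂. Start with P = (2, 6) for the leading 1-bit.
double: tangent at (2, 6): λ = (3·2² + 15)/(2·6) ≡ 8/12. 12⁻¹ ≡ 8 (mod 19) since 12·8 = 96 ≡ 1, so λ ≡ 8·8 ≡ 7.
  x = λ² - 2 - 2 = 49 - 4 ≡ 7; y = λ·(2 - 7) - 6 ≡ 16. → (7, 16)
double: tangent at (7, 16): λ = (3·7² + 15)/(2·16) ≡ 10/13. 13⁻¹ ≡ 3 (mod 19) since 13·3 = 39 ≡ 1, so λ ≡ 10·3 ≡ 11.
  x = λ² - 7 - 7 = 121 - 14 ≡ 12; y = λ·(7 - 12) - 16 ≡ 5. → (12, 5)
add P: (12, 5) + (2, 6). λ = (6 - 5)/(2 - 12) ≡ 1/9 mod 19. 9⁻¹ ≡ 17 (mod 19), so λ ≡ 17.
  x = λ² - 12 - 2 = 289 - 14 ≡ 9; y = λ·(12 - 9) - 5 ≡ 8. → (9, 8)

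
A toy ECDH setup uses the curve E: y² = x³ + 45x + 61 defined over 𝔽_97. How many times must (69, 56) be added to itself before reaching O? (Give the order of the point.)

2P: tangent at (69, 56): λ = (3·69² + 45)/(2·56) ≡ 69/15. 15⁻¹ ≡ 13 (mod 97) since 15·13 = 195 ≡ 1, so λ ≡ 69·13 ≡ 24.
  x = λ² - 69 - 69 = 576 - 138 ≡ 50; y = λ·(69 - 50) - 56 ≡ 12. → (50, 12)
3P: (50, 12) + (69, 56). λ = (56 - 12)/(69 - 50) ≡ 44/19 mod 97. 19⁻¹ ≡ 46 (mod 97), so λ ≡ 84.
  x = λ² - 50 - 69 = 7056 - 119 ≡ 50; y = λ·(50 - 50) - 12 ≡ 85. → (50, 85)
4P: (50, 85) + (69, 56). λ = (56 - 85)/(69 - 50) ≡ 68/19 mod 97. 19⁻¹ ≡ 46 (mod 97), so λ ≡ 24.
  x = λ² - 50 - 69 = 576 - 119 ≡ 69; y = λ·(50 - 69) - 85 ≡ 41. → (69, 41)
5P: (69, 41) + (69, 56): same x and y₁ ≡ -y₂, so the sum is O.
5P = O, so the order is 5.

5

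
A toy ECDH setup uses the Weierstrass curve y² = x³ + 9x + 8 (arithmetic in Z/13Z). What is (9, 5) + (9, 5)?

tangent at (9, 5): λ = (3·9² + 9)/(2·5) ≡ 5/10. 10⁻¹ ≡ 4 (mod 13), so λ ≡ 5·4 ≡ 7.
  x = λ² - 9 - 9 = 49 - 18 ≡ 5; y = λ·(9 - 5) - 5 ≡ 10. → (5, 10)

(5, 10)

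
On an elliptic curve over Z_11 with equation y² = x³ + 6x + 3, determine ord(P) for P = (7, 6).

2P: tangent at (7, 6): λ = (3·7² + 6)/(2·6) ≡ 10/1. 1⁻¹ ≡ 1 (mod 11) since 1·1 = 1 ≡ 1, so λ ≡ 10·1 ≡ 10.
  x = λ² - 7 - 7 = 100 - 14 ≡ 9; y = λ·(7 - 9) - 6 ≡ 7. → (9, 7)
3P: (9, 7) + (7, 6). λ = (6 - 7)/(7 - 9) ≡ 10/9 mod 11. 9⁻¹ ≡ 5 (mod 11) since 9·5 = 45 ≡ 1, so λ ≡ 6.
  x = λ² - 9 - 7 = 36 - 16 ≡ 9; y = λ·(9 - 9) - 7 ≡ 4. → (9, 4)
4P: (9, 4) + (7, 6). λ = (6 - 4)/(7 - 9) ≡ 2/9 mod 11. 9⁻¹ ≡ 5 (mod 11), so λ ≡ 10.
  x = λ² - 9 - 7 = 100 - 16 ≡ 7; y = λ·(9 - 7) - 4 ≡ 5. → (7, 5)
5P: (7, 5) + (7, 6): same x and y₁ ≡ -y₂, so the sum is the point at infinity.
5P = the point at infinity, so the order is 5.

5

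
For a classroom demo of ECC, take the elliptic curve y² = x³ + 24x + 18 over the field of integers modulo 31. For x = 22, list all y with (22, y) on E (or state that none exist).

x³ + 24x + 18 = 11194 ≡ 3 (mod 31).
3 is a non-residue mod 31; no y exists.

none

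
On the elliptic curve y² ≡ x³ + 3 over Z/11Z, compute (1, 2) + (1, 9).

O

The two points share x = 1 and their y-coordinates satisfy 2 + 9 ≡ 0 (mod 11), so they are inverses. Their sum is O.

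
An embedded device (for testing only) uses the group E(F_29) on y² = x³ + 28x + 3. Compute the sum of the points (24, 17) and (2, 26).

(23, 5)

(24, 17) + (2, 26). λ = (26 - 17)/(2 - 24) ≡ 9/7 mod 29. 7⁻¹ ≡ 25 (mod 29), so λ ≡ 22.
  x = λ² - 24 - 2 = 484 - 26 ≡ 23; y = λ·(24 - 23) - 17 ≡ 5. → (23, 5)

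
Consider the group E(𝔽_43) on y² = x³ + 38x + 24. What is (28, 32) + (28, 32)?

(36, 24)

tangent at (28, 32): λ = (3·28² + 38)/(2·32) ≡ 25/21. 21⁻¹ ≡ 41 (mod 43), so λ ≡ 25·41 ≡ 36.
  x = λ² - 28 - 28 = 1296 - 56 ≡ 36; y = λ·(28 - 36) - 32 ≡ 24. → (36, 24)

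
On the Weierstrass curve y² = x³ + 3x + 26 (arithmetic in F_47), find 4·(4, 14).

(18, 32)

Write G = (4, 14).
Double-and-add on 4 = (100)₂. Start with G = (4, 14) for the leading 1-bit.
double: tangent at (4, 14): λ = (3·4² + 3)/(2·14) ≡ 4/28. 28⁻¹ ≡ 42 (mod 47), so λ ≡ 4·42 ≡ 27.
  x = λ² - 4 - 4 = 729 - 8 ≡ 16; y = λ·(4 - 16) - 14 ≡ 38. → (16, 38)
double: tangent at (16, 38): λ = (3·16² + 3)/(2·38) ≡ 19/29. 29⁻¹ ≡ 13 (mod 47), so λ ≡ 19·13 ≡ 12.
  x = λ² - 16 - 16 = 144 - 32 ≡ 18; y = λ·(16 - 18) - 38 ≡ 32. → (18, 32)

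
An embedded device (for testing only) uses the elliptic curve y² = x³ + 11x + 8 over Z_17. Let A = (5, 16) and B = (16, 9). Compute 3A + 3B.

O

First 3A:
Repeated addition: build up to 3A.
2A: tangent at (5, 16): λ = (3·5² + 11)/(2·16) ≡ 1/15. 15⁻¹ ≡ 8 (mod 17) since 15·8 = 120 ≡ 1, so λ ≡ 1·8 ≡ 8.
  x = λ² - 5 - 5 = 64 - 10 ≡ 3; y = λ·(5 - 3) - 16 ≡ 0. → (3, 0)
3A: (3, 0) + (5, 16). λ = (16 - 0)/(5 - 3) ≡ 16/2 mod 17. 2⁻¹ ≡ 9 (mod 17) since 2·9 = 18 ≡ 1, so λ ≡ 8.
  x = λ² - 3 - 5 = 64 - 8 ≡ 5; y = λ·(3 - 5) - 0 ≡ 1. → (5, 1)
3A = (5, 1).
Next 3B:
Repeated addition: build up to 3B.
2B: tangent at (16, 9): λ = (3·16² + 11)/(2·9) ≡ 14/1. 1⁻¹ ≡ 1 (mod 17) since 1·1 = 1 ≡ 1, so λ ≡ 14·1 ≡ 14.
  x = λ² - 16 - 16 = 196 - 32 ≡ 11; y = λ·(16 - 11) - 9 ≡ 10. → (11, 10)
3B: (11, 10) + (16, 9). λ = (9 - 10)/(16 - 11) ≡ 16/5 mod 17. 5⁻¹ ≡ 7 (mod 17), so λ ≡ 10.
  x = λ² - 11 - 16 = 100 - 27 ≡ 5; y = λ·(11 - 5) - 10 ≡ 16. → (5, 16)
3B = (5, 16).
Finally 3A + 3B:
(5, 1) + (5, 16): same x and y₁ ≡ -y₂, so the sum is the point at infinity.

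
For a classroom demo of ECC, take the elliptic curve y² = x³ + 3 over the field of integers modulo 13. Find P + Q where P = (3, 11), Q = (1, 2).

(0, 9)

(3, 11) + (1, 2). λ = (2 - 11)/(1 - 3) ≡ 4/11 mod 13. 11⁻¹ ≡ 6 (mod 13) since 11·6 = 66 ≡ 1, so λ ≡ 11.
  x = λ² - 3 - 1 = 121 - 4 ≡ 0; y = λ·(3 - 0) - 11 ≡ 9. → (0, 9)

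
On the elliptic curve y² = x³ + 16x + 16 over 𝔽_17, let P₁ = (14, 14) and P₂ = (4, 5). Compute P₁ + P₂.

(14, 14) + (4, 5). λ = (5 - 14)/(4 - 14) ≡ 8/7 mod 17. 7⁻¹ ≡ 5 (mod 17) since 7·5 = 35 ≡ 1, so λ ≡ 6.
  x = λ² - 14 - 4 = 36 - 18 ≡ 1; y = λ·(14 - 1) - 14 ≡ 13. → (1, 13)

(1, 13)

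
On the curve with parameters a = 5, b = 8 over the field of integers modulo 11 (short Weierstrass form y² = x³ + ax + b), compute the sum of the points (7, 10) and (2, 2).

(5, 2)

(7, 10) + (2, 2). λ = (2 - 10)/(2 - 7) ≡ 3/6 mod 11. 6⁻¹ ≡ 2 (mod 11) since 6·2 = 12 ≡ 1, so λ ≡ 6.
  x = λ² - 7 - 2 = 36 - 9 ≡ 5; y = λ·(7 - 5) - 10 ≡ 2. → (5, 2)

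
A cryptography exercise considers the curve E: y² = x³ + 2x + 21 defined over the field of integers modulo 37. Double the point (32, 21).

(0, 13)

tangent at (32, 21): λ = (3·32² + 2)/(2·21) ≡ 3/5. 5⁻¹ ≡ 15 (mod 37) since 5·15 = 75 ≡ 1, so λ ≡ 3·15 ≡ 8.
  x = λ² - 32 - 32 = 64 - 64 ≡ 0; y = λ·(32 - 0) - 21 ≡ 13. → (0, 13)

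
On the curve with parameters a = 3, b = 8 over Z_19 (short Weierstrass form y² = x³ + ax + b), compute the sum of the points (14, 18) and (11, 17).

(11, 2)

(14, 18) + (11, 17). λ = (17 - 18)/(11 - 14) ≡ 18/16 mod 19. 16⁻¹ ≡ 6 (mod 19) since 16·6 = 96 ≡ 1, so λ ≡ 13.
  x = λ² - 14 - 11 = 169 - 25 ≡ 11; y = λ·(14 - 11) - 18 ≡ 2. → (11, 2)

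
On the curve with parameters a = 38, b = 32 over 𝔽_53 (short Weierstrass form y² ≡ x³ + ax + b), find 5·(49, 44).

Write G = (49, 44).
Double-and-add on 5 = (101)₂. Start with G = (49, 44) for the leading 1-bit.
double: tangent at (49, 44): λ = (3·49² + 38)/(2·44) ≡ 33/35. 35⁻¹ ≡ 50 (mod 53), so λ ≡ 33·50 ≡ 7.
  x = λ² - 49 - 49 = 49 - 98 ≡ 4; y = λ·(49 - 4) - 44 ≡ 6. → (4, 6)
double: tangent at (4, 6): λ = (3·4² + 38)/(2·6) ≡ 33/12. 12⁻¹ ≡ 31 (mod 53), so λ ≡ 33·31 ≡ 16.
  x = λ² - 4 - 4 = 256 - 8 ≡ 36; y = λ·(4 - 36) - 6 ≡ 12. → (36, 12)
add G: (36, 12) + (49, 44). λ = (44 - 12)/(49 - 36) ≡ 32/13 mod 53. 13⁻¹ ≡ 49 (mod 53), so λ ≡ 31.
  x = λ² - 36 - 49 = 961 - 85 ≡ 28; y = λ·(36 - 28) - 12 ≡ 24. → (28, 24)

(28, 24)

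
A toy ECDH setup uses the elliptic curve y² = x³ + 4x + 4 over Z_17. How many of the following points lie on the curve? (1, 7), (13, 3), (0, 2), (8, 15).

(1, 7): 7² ≡ 15, rhs ≡ 9 → off.
(13, 3): 3² ≡ 9, rhs ≡ 9 → on.
(0, 2): 2² ≡ 4, rhs ≡ 4 → on.
(8, 15): 15² ≡ 4, rhs ≡ 4 → on.

3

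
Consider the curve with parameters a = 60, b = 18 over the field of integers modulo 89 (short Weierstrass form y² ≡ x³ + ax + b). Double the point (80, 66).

tangent at (80, 66): λ = (3·80² + 60)/(2·66) ≡ 36/43. 43⁻¹ ≡ 29 (mod 89), so λ ≡ 36·29 ≡ 65.
  x = λ² - 80 - 80 = 4225 - 160 ≡ 60; y = λ·(80 - 60) - 66 ≡ 77. → (60, 77)

(60, 77)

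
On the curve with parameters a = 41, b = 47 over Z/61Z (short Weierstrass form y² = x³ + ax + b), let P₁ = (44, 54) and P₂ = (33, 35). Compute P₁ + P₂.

(50, 41)

(44, 54) + (33, 35). λ = (35 - 54)/(33 - 44) ≡ 42/50 mod 61. 50⁻¹ ≡ 11 (mod 61), so λ ≡ 35.
  x = λ² - 44 - 33 = 1225 - 77 ≡ 50; y = λ·(44 - 50) - 54 ≡ 41. → (50, 41)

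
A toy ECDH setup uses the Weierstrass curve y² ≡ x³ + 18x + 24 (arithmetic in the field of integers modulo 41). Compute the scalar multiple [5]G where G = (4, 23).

Double-and-add on 5 = (101)₂. Start with G = (4, 23) for the leading 1-bit.
double: tangent at (4, 23): λ = (3·4² + 18)/(2·23) ≡ 25/5. 5⁻¹ ≡ 33 (mod 41) since 5·33 = 165 ≡ 1, so λ ≡ 25·33 ≡ 5.
  x = λ² - 4 - 4 = 25 - 8 ≡ 17; y = λ·(4 - 17) - 23 ≡ 35. → (17, 35)
double: tangent at (17, 35): λ = (3·17² + 18)/(2·35) ≡ 24/29. 29⁻¹ ≡ 17 (mod 41) since 29·17 = 493 ≡ 1, so λ ≡ 24·17 ≡ 39.
  x = λ² - 17 - 17 = 1521 - 34 ≡ 11; y = λ·(17 - 11) - 35 ≡ 35. → (11, 35)
add G: (11, 35) + (4, 23). λ = (23 - 35)/(4 - 11) ≡ 29/34 mod 41. 34⁻¹ ≡ 35 (mod 41) since 34·35 = 1190 ≡ 1, so λ ≡ 31.
  x = λ² - 11 - 4 = 961 - 15 ≡ 3; y = λ·(11 - 3) - 35 ≡ 8. → (3, 8)

(3, 8)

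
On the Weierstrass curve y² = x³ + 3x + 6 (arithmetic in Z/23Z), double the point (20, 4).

(10, 22)

tangent at (20, 4): λ = (3·20² + 3)/(2·4) ≡ 7/8. 8⁻¹ ≡ 3 (mod 23), so λ ≡ 7·3 ≡ 21.
  x = λ² - 20 - 20 = 441 - 40 ≡ 10; y = λ·(20 - 10) - 4 ≡ 22. → (10, 22)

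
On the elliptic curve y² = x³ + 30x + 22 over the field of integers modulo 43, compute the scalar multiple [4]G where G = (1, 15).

Repeated addition: build up to 4G.
2G: tangent at (1, 15): λ = (3·1² + 30)/(2·15) ≡ 33/30. 30⁻¹ ≡ 33 (mod 43) since 30·33 = 990 ≡ 1, so λ ≡ 33·33 ≡ 14.
  x = λ² - 1 - 1 = 196 - 2 ≡ 22; y = λ·(1 - 22) - 15 ≡ 35. → (22, 35)
3G: (22, 35) + (1, 15). λ = (15 - 35)/(1 - 22) ≡ 23/22 mod 43. 22⁻¹ ≡ 2 (mod 43), so λ ≡ 3.
  x = λ² - 22 - 1 = 9 - 23 ≡ 29; y = λ·(22 - 29) - 35 ≡ 30. → (29, 30)
4G: (29, 30) + (1, 15). λ = (15 - 30)/(1 - 29) ≡ 28/15 mod 43. 15⁻¹ ≡ 23 (mod 43), so λ ≡ 42.
  x = λ² - 29 - 1 = 1764 - 30 ≡ 14; y = λ·(29 - 14) - 30 ≡ 41. → (14, 41)

(14, 41)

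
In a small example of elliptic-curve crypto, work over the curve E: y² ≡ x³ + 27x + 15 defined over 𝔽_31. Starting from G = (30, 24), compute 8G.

Repeated addition: build up to 8G.
2G: tangent at (30, 24): λ = (3·30² + 27)/(2·24) ≡ 30/17. 17⁻¹ ≡ 11 (mod 31), so λ ≡ 30·11 ≡ 20.
  x = λ² - 30 - 30 = 400 - 60 ≡ 30; y = λ·(30 - 30) - 24 ≡ 7. → (30, 7)
3G: (30, 7) + (30, 24): same x and y₁ ≡ -y₂, so the sum is the point at infinity.
4G: the point at infinity + (30, 24) = (30, 24) (identity).
5G: tangent at (30, 24): λ = (3·30² + 27)/(2·24) ≡ 30/17. 17⁻¹ ≡ 11 (mod 31), so λ ≡ 30·11 ≡ 20.
  x = λ² - 30 - 30 = 400 - 60 ≡ 30; y = λ·(30 - 30) - 24 ≡ 7. → (30, 7)
6G: (30, 7) + (30, 24): same x and y₁ ≡ -y₂, so the sum is the point at infinity.
7G: the point at infinity + (30, 24) = (30, 24) (identity).
8G: tangent at (30, 24): λ = (3·30² + 27)/(2·24) ≡ 30/17. 17⁻¹ ≡ 11 (mod 31) since 17·11 = 187 ≡ 1, so λ ≡ 30·11 ≡ 20.
  x = λ² - 30 - 30 = 400 - 60 ≡ 30; y = λ·(30 - 30) - 24 ≡ 7. → (30, 7)

(30, 7)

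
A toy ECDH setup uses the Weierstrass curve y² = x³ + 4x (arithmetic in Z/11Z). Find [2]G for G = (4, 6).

tangent at (4, 6): λ = (3·4² + 4)/(2·6) ≡ 8/1. 1⁻¹ ≡ 1 (mod 11), so λ ≡ 8·1 ≡ 8.
  x = λ² - 4 - 4 = 64 - 8 ≡ 1; y = λ·(4 - 1) - 6 ≡ 7. → (1, 7)

(1, 7)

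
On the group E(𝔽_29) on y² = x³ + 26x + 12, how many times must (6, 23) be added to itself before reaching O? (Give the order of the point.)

2P: tangent at (6, 23): λ = (3·6² + 26)/(2·23) ≡ 18/17. 17⁻¹ ≡ 12 (mod 29) since 17·12 = 204 ≡ 1, so λ ≡ 18·12 ≡ 13.
  x = λ² - 6 - 6 = 169 - 12 ≡ 12; y = λ·(6 - 12) - 23 ≡ 15. → (12, 15)
3P: (12, 15) + (6, 23). λ = (23 - 15)/(6 - 12) ≡ 8/23 mod 29. 23⁻¹ ≡ 24 (mod 29) since 23·24 = 552 ≡ 1, so λ ≡ 18.
  x = λ² - 12 - 6 = 324 - 18 ≡ 16; y = λ·(12 - 16) - 15 ≡ 0. → (16, 0)
4P: (16, 0) + (6, 23). λ = (23 - 0)/(6 - 16) ≡ 23/19 mod 29. 19⁻¹ ≡ 26 (mod 29), so λ ≡ 18.
  x = λ² - 16 - 6 = 324 - 22 ≡ 12; y = λ·(16 - 12) - 0 ≡ 14. → (12, 14)
5P: (12, 14) + (6, 23). λ = (23 - 14)/(6 - 12) ≡ 9/23 mod 29. 23⁻¹ ≡ 24 (mod 29), so λ ≡ 13.
  x = λ² - 12 - 6 = 169 - 18 ≡ 6; y = λ·(12 - 6) - 14 ≡ 6. → (6, 6)
6P: (6, 6) + (6, 23): same x and y₁ ≡ -y₂, so the sum is O.
6P = O, so the order is 6.

6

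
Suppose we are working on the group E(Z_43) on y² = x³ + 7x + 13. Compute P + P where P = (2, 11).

(21, 41)

tangent at (2, 11): λ = (3·2² + 7)/(2·11) ≡ 19/22. 22⁻¹ ≡ 2 (mod 43) since 22·2 = 44 ≡ 1, so λ ≡ 19·2 ≡ 38.
  x = λ² - 2 - 2 = 1444 - 4 ≡ 21; y = λ·(2 - 21) - 11 ≡ 41. → (21, 41)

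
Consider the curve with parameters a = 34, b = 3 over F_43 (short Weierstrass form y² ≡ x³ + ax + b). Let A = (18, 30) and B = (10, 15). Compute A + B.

(18, 30) + (10, 15). λ = (15 - 30)/(10 - 18) ≡ 28/35 mod 43. 35⁻¹ ≡ 16 (mod 43) since 35·16 = 560 ≡ 1, so λ ≡ 18.
  x = λ² - 18 - 10 = 324 - 28 ≡ 38; y = λ·(18 - 38) - 30 ≡ 40. → (38, 40)

(38, 40)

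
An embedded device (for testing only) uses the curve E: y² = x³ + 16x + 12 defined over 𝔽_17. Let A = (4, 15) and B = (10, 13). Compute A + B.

(4, 15) + (10, 13). λ = (13 - 15)/(10 - 4) ≡ 15/6 mod 17. 6⁻¹ ≡ 3 (mod 17), so λ ≡ 11.
  x = λ² - 4 - 10 = 121 - 14 ≡ 5; y = λ·(4 - 5) - 15 ≡ 8. → (5, 8)

(5, 8)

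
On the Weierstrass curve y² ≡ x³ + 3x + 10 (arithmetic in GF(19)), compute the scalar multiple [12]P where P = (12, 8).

(13, 2)

Double-and-add on 12 = (1100)₂. Start with P = (12, 8) for the leading 1-bit.
double: tangent at (12, 8): λ = (3·12² + 3)/(2·8) ≡ 17/16. 16⁻¹ ≡ 6 (mod 19) since 16·6 = 96 ≡ 1, so λ ≡ 17·6 ≡ 7.
  x = λ² - 12 - 12 = 49 - 24 ≡ 6; y = λ·(12 - 6) - 8 ≡ 15. → (6, 15)
add P: (6, 15) + (12, 8). λ = (8 - 15)/(12 - 6) ≡ 12/6 mod 19. 6⁻¹ ≡ 16 (mod 19), so λ ≡ 2.
  x = λ² - 6 - 12 = 4 - 18 ≡ 5; y = λ·(6 - 5) - 15 ≡ 6. → (5, 6)
double: tangent at (5, 6): λ = (3·5² + 3)/(2·6) ≡ 2/12. 12⁻¹ ≡ 8 (mod 19) since 12·8 = 96 ≡ 1, so λ ≡ 2·8 ≡ 16.
  x = λ² - 5 - 5 = 256 - 10 ≡ 18; y = λ·(5 - 18) - 6 ≡ 14. → (18, 14)
double: tangent at (18, 14): λ = (3·18² + 3)/(2·14) ≡ 6/9. 9⁻¹ ≡ 17 (mod 19), so λ ≡ 6·17 ≡ 7.
  x = λ² - 18 - 18 = 49 - 36 ≡ 13; y = λ·(18 - 13) - 14 ≡ 2. → (13, 2)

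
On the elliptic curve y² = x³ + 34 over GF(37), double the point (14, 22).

(35, 27)

tangent at (14, 22): λ = (3·14² + 0)/(2·22) ≡ 33/7. 7⁻¹ ≡ 16 (mod 37), so λ ≡ 33·16 ≡ 10.
  x = λ² - 14 - 14 = 100 - 28 ≡ 35; y = λ·(14 - 35) - 22 ≡ 27. → (35, 27)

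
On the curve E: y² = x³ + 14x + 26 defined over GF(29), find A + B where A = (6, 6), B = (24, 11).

(4, 1)

(6, 6) + (24, 11). λ = (11 - 6)/(24 - 6) ≡ 5/18 mod 29. 18⁻¹ ≡ 21 (mod 29) since 18·21 = 378 ≡ 1, so λ ≡ 18.
  x = λ² - 6 - 24 = 324 - 30 ≡ 4; y = λ·(6 - 4) - 6 ≡ 1. → (4, 1)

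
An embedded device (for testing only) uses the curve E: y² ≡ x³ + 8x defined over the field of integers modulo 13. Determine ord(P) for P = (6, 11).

6

2P: tangent at (6, 11): λ = (3·6² + 8)/(2·11) ≡ 12/9. 9⁻¹ ≡ 3 (mod 13) since 9·3 = 27 ≡ 1, so λ ≡ 12·3 ≡ 10.
  x = λ² - 6 - 6 = 100 - 12 ≡ 10; y = λ·(6 - 10) - 11 ≡ 1. → (10, 1)
3P: (10, 1) + (6, 11). λ = (11 - 1)/(6 - 10) ≡ 10/9 mod 13. 9⁻¹ ≡ 3 (mod 13), so λ ≡ 4.
  x = λ² - 10 - 6 = 16 - 16 ≡ 0; y = λ·(10 - 0) - 1 ≡ 0. → (0, 0)
4P: (0, 0) + (6, 11). λ = (11 - 0)/(6 - 0) ≡ 11/6 mod 13. 6⁻¹ ≡ 11 (mod 13) since 6·11 = 66 ≡ 1, so λ ≡ 4.
  x = λ² - 0 - 6 = 16 - 6 ≡ 10; y = λ·(0 - 10) - 0 ≡ 12. → (10, 12)
5P: (10, 12) + (6, 11). λ = (11 - 12)/(6 - 10) ≡ 12/9 mod 13. 9⁻¹ ≡ 3 (mod 13), so λ ≡ 10.
  x = λ² - 10 - 6 = 100 - 16 ≡ 6; y = λ·(10 - 6) - 12 ≡ 2. → (6, 2)
6P: (6, 2) + (6, 11): same x and y₁ ≡ -y₂, so the sum is 𝒪.
6P = 𝒪, so the order is 6.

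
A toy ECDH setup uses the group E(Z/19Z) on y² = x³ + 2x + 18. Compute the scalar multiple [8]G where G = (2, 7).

Repeated addition: build up to 8G.
2G: tangent at (2, 7): λ = (3·2² + 2)/(2·7) ≡ 14/14. 14⁻¹ ≡ 15 (mod 19), so λ ≡ 14·15 ≡ 1.
  x = λ² - 2 - 2 = 1 - 4 ≡ 16; y = λ·(2 - 16) - 7 ≡ 17. → (16, 17)
3G: (16, 17) + (2, 7). λ = (7 - 17)/(2 - 16) ≡ 9/5 mod 19. 5⁻¹ ≡ 4 (mod 19) since 5·4 = 20 ≡ 1, so λ ≡ 17.
  x = λ² - 16 - 2 = 289 - 18 ≡ 5; y = λ·(16 - 5) - 17 ≡ 18. → (5, 18)
4G: (5, 18) + (2, 7). λ = (7 - 18)/(2 - 5) ≡ 8/16 mod 19. 16⁻¹ ≡ 6 (mod 19), so λ ≡ 10.
  x = λ² - 5 - 2 = 100 - 7 ≡ 17; y = λ·(5 - 17) - 18 ≡ 14. → (17, 14)
5G: (17, 14) + (2, 7). λ = (7 - 14)/(2 - 17) ≡ 12/4 mod 19. 4⁻¹ ≡ 5 (mod 19), so λ ≡ 3.
  x = λ² - 17 - 2 = 9 - 19 ≡ 9; y = λ·(17 - 9) - 14 ≡ 10. → (9, 10)
6G: (9, 10) + (2, 7). λ = (7 - 10)/(2 - 9) ≡ 16/12 mod 19. 12⁻¹ ≡ 8 (mod 19) since 12·8 = 96 ≡ 1, so λ ≡ 14.
  x = λ² - 9 - 2 = 196 - 11 ≡ 14; y = λ·(9 - 14) - 10 ≡ 15. → (14, 15)
7G: (14, 15) + (2, 7). λ = (7 - 15)/(2 - 14) ≡ 11/7 mod 19. 7⁻¹ ≡ 11 (mod 19) since 7·11 = 77 ≡ 1, so λ ≡ 7.
  x = λ² - 14 - 2 = 49 - 16 ≡ 14; y = λ·(14 - 14) - 15 ≡ 4. → (14, 4)
8G: (14, 4) + (2, 7). λ = (7 - 4)/(2 - 14) ≡ 3/7 mod 19. 7⁻¹ ≡ 11 (mod 19) since 7·11 = 77 ≡ 1, so λ ≡ 14.
  x = λ² - 14 - 2 = 196 - 16 ≡ 9; y = λ·(14 - 9) - 4 ≡ 9. → (9, 9)

(9, 9)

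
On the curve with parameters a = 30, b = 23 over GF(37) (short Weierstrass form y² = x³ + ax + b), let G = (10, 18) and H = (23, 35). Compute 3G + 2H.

First 3G:
Repeated addition: build up to 3G.
2G: tangent at (10, 18): λ = (3·10² + 30)/(2·18) ≡ 34/36. 36⁻¹ ≡ 36 (mod 37), so λ ≡ 34·36 ≡ 3.
  x = λ² - 10 - 10 = 9 - 20 ≡ 26; y = λ·(10 - 26) - 18 ≡ 8. → (26, 8)
3G: (26, 8) + (10, 18). λ = (18 - 8)/(10 - 26) ≡ 10/21 mod 37. 21⁻¹ ≡ 30 (mod 37) since 21·30 = 630 ≡ 1, so λ ≡ 4.
  x = λ² - 26 - 10 = 16 - 36 ≡ 17; y = λ·(26 - 17) - 8 ≡ 28. → (17, 28)
3G = (17, 28).
Next 2H:
Repeated addition: build up to 2H.
2H: tangent at (23, 35): λ = (3·23² + 30)/(2·35) ≡ 26/33. 33⁻¹ ≡ 9 (mod 37) since 33·9 = 297 ≡ 1, so λ ≡ 26·9 ≡ 12.
  x = λ² - 23 - 23 = 144 - 46 ≡ 24; y = λ·(23 - 24) - 35 ≡ 27. → (24, 27)
2H = (24, 27).
Finally 3G + 2H:
(17, 28) + (24, 27). λ = (27 - 28)/(24 - 17) ≡ 36/7 mod 37. 7⁻¹ ≡ 16 (mod 37), so λ ≡ 21.
  x = λ² - 17 - 24 = 441 - 41 ≡ 30; y = λ·(17 - 30) - 28 ≡ 32. → (30, 32)

(30, 32)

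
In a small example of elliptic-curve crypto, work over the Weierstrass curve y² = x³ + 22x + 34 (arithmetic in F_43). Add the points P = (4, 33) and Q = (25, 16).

(9, 12)

(4, 33) + (25, 16). λ = (16 - 33)/(25 - 4) ≡ 26/21 mod 43. 21⁻¹ ≡ 41 (mod 43) since 21·41 = 861 ≡ 1, so λ ≡ 34.
  x = λ² - 4 - 25 = 1156 - 29 ≡ 9; y = λ·(4 - 9) - 33 ≡ 12. → (9, 12)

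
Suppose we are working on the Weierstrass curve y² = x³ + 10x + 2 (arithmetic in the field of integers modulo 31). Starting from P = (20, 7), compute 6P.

Repeated addition: build up to 6P.
2P: tangent at (20, 7): λ = (3·20² + 10)/(2·7) ≡ 1/14. 14⁻¹ ≡ 20 (mod 31), so λ ≡ 1·20 ≡ 20.
  x = λ² - 20 - 20 = 400 - 40 ≡ 19; y = λ·(20 - 19) - 7 ≡ 13. → (19, 13)
3P: (19, 13) + (20, 7). λ = (7 - 13)/(20 - 19) ≡ 25/1 mod 31. 1⁻¹ ≡ 1 (mod 31), so λ ≡ 25.
  x = λ² - 19 - 20 = 625 - 39 ≡ 28; y = λ·(19 - 28) - 13 ≡ 10. → (28, 10)
4P: (28, 10) + (20, 7). λ = (7 - 10)/(20 - 28) ≡ 28/23 mod 31. 23⁻¹ ≡ 27 (mod 31), so λ ≡ 12.
  x = λ² - 28 - 20 = 144 - 48 ≡ 3; y = λ·(28 - 3) - 10 ≡ 11. → (3, 11)
5P: (3, 11) + (20, 7). λ = (7 - 11)/(20 - 3) ≡ 27/17 mod 31. 17⁻¹ ≡ 11 (mod 31), so λ ≡ 18.
  x = λ² - 3 - 20 = 324 - 23 ≡ 22; y = λ·(3 - 22) - 11 ≡ 19. → (22, 19)
6P: (22, 19) + (20, 7). λ = (7 - 19)/(20 - 22) ≡ 19/29 mod 31. 29⁻¹ ≡ 15 (mod 31) since 29·15 = 435 ≡ 1, so λ ≡ 6.
  x = λ² - 22 - 20 = 36 - 42 ≡ 25; y = λ·(22 - 25) - 19 ≡ 25. → (25, 25)

(25, 25)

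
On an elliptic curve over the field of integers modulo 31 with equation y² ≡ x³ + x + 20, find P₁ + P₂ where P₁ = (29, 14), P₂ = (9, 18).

(29, 14) + (9, 18). λ = (18 - 14)/(9 - 29) ≡ 4/11 mod 31. 11⁻¹ ≡ 17 (mod 31) since 11·17 = 187 ≡ 1, so λ ≡ 6.
  x = λ² - 29 - 9 = 36 - 38 ≡ 29; y = λ·(29 - 29) - 14 ≡ 17. → (29, 17)

(29, 17)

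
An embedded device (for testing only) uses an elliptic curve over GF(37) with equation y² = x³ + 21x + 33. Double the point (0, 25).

(21, 35)

tangent at (0, 25): λ = (3·0² + 21)/(2·25) ≡ 21/13. 13⁻¹ ≡ 20 (mod 37) since 13·20 = 260 ≡ 1, so λ ≡ 21·20 ≡ 13.
  x = λ² - 0 - 0 = 169 - 0 ≡ 21; y = λ·(0 - 21) - 25 ≡ 35. → (21, 35)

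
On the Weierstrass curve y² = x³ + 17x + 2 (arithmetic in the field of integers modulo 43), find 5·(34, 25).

(30, 11)

Write Q = (34, 25).
Double-and-add on 5 = (101)₂. Start with Q = (34, 25) for the leading 1-bit.
double: tangent at (34, 25): λ = (3·34² + 17)/(2·25) ≡ 2/7. 7⁻¹ ≡ 37 (mod 43), so λ ≡ 2·37 ≡ 31.
  x = λ² - 34 - 34 = 961 - 68 ≡ 33; y = λ·(34 - 33) - 25 ≡ 6. → (33, 6)
double: tangent at (33, 6): λ = (3·33² + 17)/(2·6) ≡ 16/12. 12⁻¹ ≡ 18 (mod 43), so λ ≡ 16·18 ≡ 30.
  x = λ² - 33 - 33 = 900 - 66 ≡ 17; y = λ·(33 - 17) - 6 ≡ 1. → (17, 1)
add Q: (17, 1) + (34, 25). λ = (25 - 1)/(34 - 17) ≡ 24/17 mod 43. 17⁻¹ ≡ 38 (mod 43) since 17·38 = 646 ≡ 1, so λ ≡ 9.
  x = λ² - 17 - 34 = 81 - 51 ≡ 30; y = λ·(17 - 30) - 1 ≡ 11. → (30, 11)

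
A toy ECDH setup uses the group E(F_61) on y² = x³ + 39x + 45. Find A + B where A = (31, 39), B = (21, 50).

(34, 7)

(31, 39) + (21, 50). λ = (50 - 39)/(21 - 31) ≡ 11/51 mod 61. 51⁻¹ ≡ 6 (mod 61), so λ ≡ 5.
  x = λ² - 31 - 21 = 25 - 52 ≡ 34; y = λ·(31 - 34) - 39 ≡ 7. → (34, 7)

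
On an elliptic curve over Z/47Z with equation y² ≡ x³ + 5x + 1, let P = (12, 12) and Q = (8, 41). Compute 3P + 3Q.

(41, 32)

First 3P:
Repeated addition: build up to 3P.
2P: tangent at (12, 12): λ = (3·12² + 5)/(2·12) ≡ 14/24. 24⁻¹ ≡ 2 (mod 47) since 24·2 = 48 ≡ 1, so λ ≡ 14·2 ≡ 28.
  x = λ² - 12 - 12 = 784 - 24 ≡ 8; y = λ·(12 - 8) - 12 ≡ 6. → (8, 6)
3P: (8, 6) + (12, 12). λ = (12 - 6)/(12 - 8) ≡ 6/4 mod 47. 4⁻¹ ≡ 12 (mod 47) since 4·12 = 48 ≡ 1, so λ ≡ 25.
  x = λ² - 8 - 12 = 625 - 20 ≡ 41; y = λ·(8 - 41) - 6 ≡ 15. → (41, 15)
3P = (41, 15).
Next 3Q:
Repeated addition: build up to 3Q.
2Q: tangent at (8, 41): λ = (3·8² + 5)/(2·41) ≡ 9/35. 35⁻¹ ≡ 43 (mod 47), so λ ≡ 9·43 ≡ 11.
  x = λ² - 8 - 8 = 121 - 16 ≡ 11; y = λ·(8 - 11) - 41 ≡ 20. → (11, 20)
3Q: (11, 20) + (8, 41). λ = (41 - 20)/(8 - 11) ≡ 21/44 mod 47. 44⁻¹ ≡ 31 (mod 47) since 44·31 = 1364 ≡ 1, so λ ≡ 40.
  x = λ² - 11 - 8 = 1600 - 19 ≡ 30; y = λ·(11 - 30) - 20 ≡ 19. → (30, 19)
3Q = (30, 19).
Finally 3P + 3Q:
(41, 15) + (30, 19). λ = (19 - 15)/(30 - 41) ≡ 4/36 mod 47. 36⁻¹ ≡ 17 (mod 47), so λ ≡ 21.
  x = λ² - 41 - 30 = 441 - 71 ≡ 41; y = λ·(41 - 41) - 15 ≡ 32. → (41, 32)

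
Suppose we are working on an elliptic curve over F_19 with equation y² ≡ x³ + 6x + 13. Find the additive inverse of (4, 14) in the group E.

-(4, 14) = (4, -14 mod 19) = (4, 5).

(4, 5)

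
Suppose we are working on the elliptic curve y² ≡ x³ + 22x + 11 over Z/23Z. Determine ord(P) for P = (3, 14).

5

2P: tangent at (3, 14): λ = (3·3² + 22)/(2·14) ≡ 3/5. 5⁻¹ ≡ 14 (mod 23) since 5·14 = 70 ≡ 1, so λ ≡ 3·14 ≡ 19.
  x = λ² - 3 - 3 = 361 - 6 ≡ 10; y = λ·(3 - 10) - 14 ≡ 14. → (10, 14)
3P: (10, 14) + (3, 14). λ = (14 - 14)/(3 - 10) ≡ 0/16 mod 23. 16⁻¹ ≡ 13 (mod 23), so λ ≡ 0.
  x = λ² - 10 - 3 = 0 - 13 ≡ 10; y = λ·(10 - 10) - 14 ≡ 9. → (10, 9)
4P: (10, 9) + (3, 14). λ = (14 - 9)/(3 - 10) ≡ 5/16 mod 23. 16⁻¹ ≡ 13 (mod 23), so λ ≡ 19.
  x = λ² - 10 - 3 = 361 - 13 ≡ 3; y = λ·(10 - 3) - 9 ≡ 9. → (3, 9)
5P: (3, 9) + (3, 14): same x and y₁ ≡ -y₂, so the sum is O.
5P = O, so the order is 5.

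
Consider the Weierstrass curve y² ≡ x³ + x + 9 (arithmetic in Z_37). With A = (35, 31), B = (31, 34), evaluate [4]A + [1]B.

First 4A:
Repeated addition: build up to 4A.
2A: tangent at (35, 31): λ = (3·35² + 1)/(2·31) ≡ 13/25. 25⁻¹ ≡ 3 (mod 37), so λ ≡ 13·3 ≡ 2.
  x = λ² - 35 - 35 = 4 - 70 ≡ 8; y = λ·(35 - 8) - 31 ≡ 23. → (8, 23)
3A: (8, 23) + (35, 31). λ = (31 - 23)/(35 - 8) ≡ 8/27 mod 37. 27⁻¹ ≡ 11 (mod 37), so λ ≡ 14.
  x = λ² - 8 - 35 = 196 - 43 ≡ 5; y = λ·(8 - 5) - 23 ≡ 19. → (5, 19)
4A: (5, 19) + (35, 31). λ = (31 - 19)/(35 - 5) ≡ 12/30 mod 37. 30⁻¹ ≡ 21 (mod 37), so λ ≡ 30.
  x = λ² - 5 - 35 = 900 - 40 ≡ 9; y = λ·(5 - 9) - 19 ≡ 9. → (9, 9)
4A = (9, 9).
Finally 4A + B:
(9, 9) + (31, 34). λ = (34 - 9)/(31 - 9) ≡ 25/22 mod 37. 22⁻¹ ≡ 32 (mod 37) since 22·32 = 704 ≡ 1, so λ ≡ 23.
  x = λ² - 9 - 31 = 529 - 40 ≡ 8; y = λ·(9 - 8) - 9 ≡ 14. → (8, 14)

(8, 14)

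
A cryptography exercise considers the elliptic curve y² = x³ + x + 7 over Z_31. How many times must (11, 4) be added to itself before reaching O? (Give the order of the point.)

12

2P: tangent at (11, 4): λ = (3·11² + 1)/(2·4) ≡ 23/8. 8⁻¹ ≡ 4 (mod 31), so λ ≡ 23·4 ≡ 30.
  x = λ² - 11 - 11 = 900 - 22 ≡ 10; y = λ·(11 - 10) - 4 ≡ 26. → (10, 26)
3P: (10, 26) + (11, 4). λ = (4 - 26)/(11 - 10) ≡ 9/1 mod 31. 1⁻¹ ≡ 1 (mod 31) since 1·1 = 1 ≡ 1, so λ ≡ 9.
  x = λ² - 10 - 11 = 81 - 21 ≡ 29; y = λ·(10 - 29) - 26 ≡ 20. → (29, 20)
4P: (29, 20) + (11, 4). λ = (4 - 20)/(11 - 29) ≡ 15/13 mod 31. 13⁻¹ ≡ 12 (mod 31), so λ ≡ 25.
  x = λ² - 29 - 11 = 625 - 40 ≡ 27; y = λ·(29 - 27) - 20 ≡ 30. → (27, 30)
5P: (27, 30) + (11, 4). λ = (4 - 30)/(11 - 27) ≡ 5/15 mod 31. 15⁻¹ ≡ 29 (mod 31) since 15·29 = 435 ≡ 1, so λ ≡ 21.
  x = λ² - 27 - 11 = 441 - 38 ≡ 0; y = λ·(27 - 0) - 30 ≡ 10. → (0, 10)
6P: (0, 10) + (11, 4). λ = (4 - 10)/(11 - 0) ≡ 25/11 mod 31. 11⁻¹ ≡ 17 (mod 31) since 11·17 = 187 ≡ 1, so λ ≡ 22.
  x = λ² - 0 - 11 = 484 - 11 ≡ 8; y = λ·(0 - 8) - 10 ≡ 0. → (8, 0)
7P: (8, 0) + (11, 4). λ = (4 - 0)/(11 - 8) ≡ 4/3 mod 31. 3⁻¹ ≡ 21 (mod 31), so λ ≡ 22.
  x = λ² - 8 - 11 = 484 - 19 ≡ 0; y = λ·(8 - 0) - 0 ≡ 21. → (0, 21)
8P: (0, 21) + (11, 4). λ = (4 - 21)/(11 - 0) ≡ 14/11 mod 31. 11⁻¹ ≡ 17 (mod 31), so λ ≡ 21.
  x = λ² - 0 - 11 = 441 - 11 ≡ 27; y = λ·(0 - 27) - 21 ≡ 1. → (27, 1)
9P: (27, 1) + (11, 4). λ = (4 - 1)/(11 - 27) ≡ 3/15 mod 31. 15⁻¹ ≡ 29 (mod 31) since 15·29 = 435 ≡ 1, so λ ≡ 25.
  x = λ² - 27 - 11 = 625 - 38 ≡ 29; y = λ·(27 - 29) - 1 ≡ 11. → (29, 11)
10P: (29, 11) + (11, 4). λ = (4 - 11)/(11 - 29) ≡ 24/13 mod 31. 13⁻¹ ≡ 12 (mod 31), so λ ≡ 9.
  x = λ² - 29 - 11 = 81 - 40 ≡ 10; y = λ·(29 - 10) - 11 ≡ 5. → (10, 5)
11P: (10, 5) + (11, 4). λ = (4 - 5)/(11 - 10) ≡ 30/1 mod 31. 1⁻¹ ≡ 1 (mod 31) since 1·1 = 1 ≡ 1, so λ ≡ 30.
  x = λ² - 10 - 11 = 900 - 21 ≡ 11; y = λ·(10 - 11) - 5 ≡ 27. → (11, 27)
12P: (11, 27) + (11, 4): same x and y₁ ≡ -y₂, so the sum is O.
12P = O, so the order is 12.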